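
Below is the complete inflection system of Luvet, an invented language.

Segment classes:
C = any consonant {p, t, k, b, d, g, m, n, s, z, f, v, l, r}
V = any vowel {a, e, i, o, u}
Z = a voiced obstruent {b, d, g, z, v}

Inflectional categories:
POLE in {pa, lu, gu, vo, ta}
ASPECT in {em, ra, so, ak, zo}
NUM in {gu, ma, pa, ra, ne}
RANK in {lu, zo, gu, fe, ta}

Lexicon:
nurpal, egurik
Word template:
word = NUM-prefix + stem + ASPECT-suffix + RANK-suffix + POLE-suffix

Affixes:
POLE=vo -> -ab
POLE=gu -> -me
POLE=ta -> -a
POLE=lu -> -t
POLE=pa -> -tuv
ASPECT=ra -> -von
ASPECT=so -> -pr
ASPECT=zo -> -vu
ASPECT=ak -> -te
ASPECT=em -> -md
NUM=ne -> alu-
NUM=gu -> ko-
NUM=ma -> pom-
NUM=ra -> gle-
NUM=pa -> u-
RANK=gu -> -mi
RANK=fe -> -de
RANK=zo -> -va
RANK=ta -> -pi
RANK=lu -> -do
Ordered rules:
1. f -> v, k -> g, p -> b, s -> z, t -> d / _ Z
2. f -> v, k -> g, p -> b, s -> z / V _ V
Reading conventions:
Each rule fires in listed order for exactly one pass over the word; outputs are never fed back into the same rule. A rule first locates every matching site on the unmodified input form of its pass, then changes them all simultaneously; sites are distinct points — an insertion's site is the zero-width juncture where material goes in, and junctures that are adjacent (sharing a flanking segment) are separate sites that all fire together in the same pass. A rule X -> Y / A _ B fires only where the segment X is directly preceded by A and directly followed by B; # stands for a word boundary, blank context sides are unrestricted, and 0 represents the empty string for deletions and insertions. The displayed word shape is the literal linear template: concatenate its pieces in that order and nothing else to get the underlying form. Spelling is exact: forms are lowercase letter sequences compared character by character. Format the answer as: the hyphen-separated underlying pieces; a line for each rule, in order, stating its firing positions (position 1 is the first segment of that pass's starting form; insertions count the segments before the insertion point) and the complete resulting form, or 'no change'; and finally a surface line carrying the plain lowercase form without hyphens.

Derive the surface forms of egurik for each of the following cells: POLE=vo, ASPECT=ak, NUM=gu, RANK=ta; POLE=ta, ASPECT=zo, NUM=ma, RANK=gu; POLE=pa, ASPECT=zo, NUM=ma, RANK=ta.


cell POLE=vo, ASPECT=ak, NUM=gu, RANK=ta:
underlying: ko-egurik-te-pi-ab
1. f -> v, k -> g, p -> b, s -> z, t -> d / _ Z: no change
2. f -> v, k -> g, p -> b, s -> z / V _ V: fires at position(s) 11: koeguriktebiab
surface: koeguriktebiab

cell POLE=ta, ASPECT=zo, NUM=ma, RANK=gu:
underlying: pom-egurik-vu-mi-a
1. f -> v, k -> g, p -> b, s -> z, t -> d / _ Z: fires at position(s) 9: pomegurigvumia
2. f -> v, k -> g, p -> b, s -> z / V _ V: no change
surface: pomegurigvumia

cell POLE=pa, ASPECT=zo, NUM=ma, RANK=ta:
underlying: pom-egurik-vu-pi-tuv
1. f -> v, k -> g, p -> b, s -> z, t -> d / _ Z: fires at position(s) 9: pomegurigvupituv
2. f -> v, k -> g, p -> b, s -> z / V _ V: fires at position(s) 12: pomegurigvubituv
surface: pomegurigvubituv


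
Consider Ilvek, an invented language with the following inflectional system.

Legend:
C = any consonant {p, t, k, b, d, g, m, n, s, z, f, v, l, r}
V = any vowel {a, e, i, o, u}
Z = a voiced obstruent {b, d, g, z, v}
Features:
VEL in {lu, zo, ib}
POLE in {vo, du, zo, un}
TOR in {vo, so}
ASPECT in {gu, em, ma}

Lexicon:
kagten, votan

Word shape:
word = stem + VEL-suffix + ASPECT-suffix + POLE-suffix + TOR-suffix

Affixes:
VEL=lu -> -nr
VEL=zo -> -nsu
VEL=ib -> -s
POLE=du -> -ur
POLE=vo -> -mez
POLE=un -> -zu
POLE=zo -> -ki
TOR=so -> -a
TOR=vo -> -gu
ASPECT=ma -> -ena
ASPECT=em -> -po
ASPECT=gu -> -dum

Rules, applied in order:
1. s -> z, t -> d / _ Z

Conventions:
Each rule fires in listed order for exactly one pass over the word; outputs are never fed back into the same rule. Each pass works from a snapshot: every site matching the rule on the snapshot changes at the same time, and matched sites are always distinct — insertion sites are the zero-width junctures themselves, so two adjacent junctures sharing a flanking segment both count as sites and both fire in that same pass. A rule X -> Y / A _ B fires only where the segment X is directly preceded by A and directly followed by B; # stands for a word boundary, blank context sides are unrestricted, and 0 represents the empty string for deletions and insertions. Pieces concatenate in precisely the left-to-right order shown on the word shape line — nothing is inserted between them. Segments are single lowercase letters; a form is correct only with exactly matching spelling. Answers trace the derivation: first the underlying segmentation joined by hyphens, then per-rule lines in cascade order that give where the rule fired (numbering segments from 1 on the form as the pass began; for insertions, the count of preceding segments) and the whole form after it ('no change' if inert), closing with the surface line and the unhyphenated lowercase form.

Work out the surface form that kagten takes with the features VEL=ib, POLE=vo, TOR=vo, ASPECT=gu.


underlying: kagten-s-dum-mez-gu
1. s -> z, t -> d / _ Z: fires at position(s) 7: kagtenzdummezgu
surface: kagtenzdummezgu


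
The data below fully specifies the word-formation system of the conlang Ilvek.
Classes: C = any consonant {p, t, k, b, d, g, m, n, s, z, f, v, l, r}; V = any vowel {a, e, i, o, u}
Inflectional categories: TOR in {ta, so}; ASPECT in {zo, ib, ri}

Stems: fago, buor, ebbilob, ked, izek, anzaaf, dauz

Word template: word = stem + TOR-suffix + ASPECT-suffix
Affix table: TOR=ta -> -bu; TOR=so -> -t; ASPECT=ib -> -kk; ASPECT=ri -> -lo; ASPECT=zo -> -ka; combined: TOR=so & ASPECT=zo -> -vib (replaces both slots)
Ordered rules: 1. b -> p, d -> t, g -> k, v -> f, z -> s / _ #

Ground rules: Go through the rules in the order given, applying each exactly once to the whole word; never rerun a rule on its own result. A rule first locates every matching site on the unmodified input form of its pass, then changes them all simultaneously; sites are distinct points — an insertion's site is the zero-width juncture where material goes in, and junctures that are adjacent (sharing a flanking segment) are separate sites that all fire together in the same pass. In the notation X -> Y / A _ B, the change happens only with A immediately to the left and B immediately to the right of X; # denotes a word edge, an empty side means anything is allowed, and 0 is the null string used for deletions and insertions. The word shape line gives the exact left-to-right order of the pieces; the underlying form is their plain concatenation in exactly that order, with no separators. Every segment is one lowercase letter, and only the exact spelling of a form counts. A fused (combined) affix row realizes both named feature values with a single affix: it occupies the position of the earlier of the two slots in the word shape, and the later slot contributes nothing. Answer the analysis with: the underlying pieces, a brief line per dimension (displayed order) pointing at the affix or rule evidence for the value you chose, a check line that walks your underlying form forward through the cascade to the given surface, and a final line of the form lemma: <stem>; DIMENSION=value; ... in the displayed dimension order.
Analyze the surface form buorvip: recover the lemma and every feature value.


underlying: buor-vib
TOR=so - signalled by the combined affix row
ASPECT=zo - signalled by the combined affix row
check: buorvib -> buorvip
lemma: buor; TOR=so; ASPECT=zo


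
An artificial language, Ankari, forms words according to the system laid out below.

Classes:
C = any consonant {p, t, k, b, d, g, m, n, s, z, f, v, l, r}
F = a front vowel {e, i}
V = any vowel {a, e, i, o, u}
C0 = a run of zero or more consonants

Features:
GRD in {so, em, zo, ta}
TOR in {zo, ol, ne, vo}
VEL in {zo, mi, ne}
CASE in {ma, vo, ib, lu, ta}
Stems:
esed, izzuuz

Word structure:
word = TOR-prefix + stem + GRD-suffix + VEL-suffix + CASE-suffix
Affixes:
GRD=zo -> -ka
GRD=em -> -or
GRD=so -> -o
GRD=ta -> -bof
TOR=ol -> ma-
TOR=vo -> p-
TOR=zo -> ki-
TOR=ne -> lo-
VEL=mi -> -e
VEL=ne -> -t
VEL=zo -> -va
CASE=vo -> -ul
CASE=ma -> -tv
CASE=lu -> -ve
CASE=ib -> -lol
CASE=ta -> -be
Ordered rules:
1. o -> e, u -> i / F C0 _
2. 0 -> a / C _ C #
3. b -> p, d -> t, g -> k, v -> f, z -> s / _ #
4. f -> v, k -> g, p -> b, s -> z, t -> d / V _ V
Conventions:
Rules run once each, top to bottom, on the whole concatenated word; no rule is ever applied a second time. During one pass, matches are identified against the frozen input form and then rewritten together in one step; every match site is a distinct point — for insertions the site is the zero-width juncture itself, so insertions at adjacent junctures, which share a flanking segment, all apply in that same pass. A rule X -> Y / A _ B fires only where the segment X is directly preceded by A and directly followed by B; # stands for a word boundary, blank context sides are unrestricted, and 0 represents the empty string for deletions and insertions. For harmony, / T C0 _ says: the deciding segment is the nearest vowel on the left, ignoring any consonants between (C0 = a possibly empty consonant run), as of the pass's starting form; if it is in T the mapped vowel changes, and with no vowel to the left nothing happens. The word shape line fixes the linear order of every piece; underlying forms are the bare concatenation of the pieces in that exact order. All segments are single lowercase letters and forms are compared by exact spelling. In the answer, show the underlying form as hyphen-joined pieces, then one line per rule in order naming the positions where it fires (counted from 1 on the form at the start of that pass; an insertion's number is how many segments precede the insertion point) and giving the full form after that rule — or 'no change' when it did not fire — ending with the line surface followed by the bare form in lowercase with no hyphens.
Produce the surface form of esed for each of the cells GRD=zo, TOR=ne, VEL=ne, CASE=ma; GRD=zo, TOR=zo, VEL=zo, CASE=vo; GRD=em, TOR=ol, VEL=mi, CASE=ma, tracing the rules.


cell GRD=zo, TOR=ne, VEL=ne, CASE=ma:
underlying: lo-esed-ka-t-tv
1. o -> e, u -> i / F C0 _: no change
2. 0 -> a / C _ C #: inserts after position(s) 10: loesedkattav
3. b -> p, d -> t, g -> k, v -> f, z -> s / _ #: fires at position(s) 12: loesedkattaf
4. f -> v, k -> g, p -> b, s -> z, t -> d / V _ V: fires at position(s) 4: loezedkattaf
surface: loezedkattaf

cell GRD=zo, TOR=zo, VEL=zo, CASE=vo:
underlying: ki-esed-ka-va-ul
1. o -> e, u -> i / F C0 _: no change
2. 0 -> a / C _ C #: no change
3. b -> p, d -> t, g -> k, v -> f, z -> s / _ #: no change
4. f -> v, k -> g, p -> b, s -> z, t -> d / V _ V: fires at position(s) 4: kiezedkavaul
surface: kiezedkavaul

cell GRD=em, TOR=ol, VEL=mi, CASE=ma:
underlying: ma-esed-or-e-tv
1. o -> e, u -> i / F C0 _: fires at position(s) 7: maesederetv
2. 0 -> a / C _ C #: inserts after position(s) 10: maesederetav
3. b -> p, d -> t, g -> k, v -> f, z -> s / _ #: fires at position(s) 12: maesederetaf
4. f -> v, k -> g, p -> b, s -> z, t -> d / V _ V: fires at position(s) 4, 10: maezederedaf
surface: maezederedaf


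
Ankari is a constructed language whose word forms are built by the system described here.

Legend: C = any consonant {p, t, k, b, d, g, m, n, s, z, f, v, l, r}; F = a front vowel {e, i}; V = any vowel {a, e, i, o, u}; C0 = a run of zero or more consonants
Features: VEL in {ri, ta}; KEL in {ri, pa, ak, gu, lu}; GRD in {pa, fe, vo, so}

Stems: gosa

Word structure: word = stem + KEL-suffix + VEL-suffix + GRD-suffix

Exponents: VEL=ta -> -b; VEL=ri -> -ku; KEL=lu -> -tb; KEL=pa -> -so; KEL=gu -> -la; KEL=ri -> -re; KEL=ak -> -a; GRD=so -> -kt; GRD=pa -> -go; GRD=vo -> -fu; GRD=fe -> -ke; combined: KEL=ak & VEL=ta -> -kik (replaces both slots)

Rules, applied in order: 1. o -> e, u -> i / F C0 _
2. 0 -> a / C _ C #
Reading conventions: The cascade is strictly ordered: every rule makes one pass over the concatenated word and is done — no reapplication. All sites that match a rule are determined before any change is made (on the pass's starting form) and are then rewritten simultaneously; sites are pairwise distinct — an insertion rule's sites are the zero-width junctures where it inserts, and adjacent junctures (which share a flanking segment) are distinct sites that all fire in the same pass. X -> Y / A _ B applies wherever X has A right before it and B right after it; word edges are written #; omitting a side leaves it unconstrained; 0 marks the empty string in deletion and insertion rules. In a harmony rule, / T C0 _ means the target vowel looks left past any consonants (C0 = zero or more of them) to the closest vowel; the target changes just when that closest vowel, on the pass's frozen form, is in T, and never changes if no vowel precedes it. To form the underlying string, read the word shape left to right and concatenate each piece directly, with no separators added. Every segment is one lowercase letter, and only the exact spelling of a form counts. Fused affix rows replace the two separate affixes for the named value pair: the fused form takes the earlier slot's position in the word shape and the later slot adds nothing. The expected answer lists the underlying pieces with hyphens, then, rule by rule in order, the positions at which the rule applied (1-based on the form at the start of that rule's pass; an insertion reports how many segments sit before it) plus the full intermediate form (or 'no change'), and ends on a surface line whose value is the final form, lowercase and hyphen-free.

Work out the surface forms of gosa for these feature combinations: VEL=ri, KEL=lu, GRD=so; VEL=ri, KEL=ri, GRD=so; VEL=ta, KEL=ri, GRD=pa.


cell VEL=ri, KEL=lu, GRD=so:
underlying: gosa-tb-ku-kt
1. o -> e, u -> i / F C0 _: no change
2. 0 -> a / C _ C #: inserts after position(s) 9: gosatbkukat
surface: gosatbkukat

cell VEL=ri, KEL=ri, GRD=so:
underlying: gosa-re-ku-kt
1. o -> e, u -> i / F C0 _: fires at position(s) 8: gosarekikt
2. 0 -> a / C _ C #: inserts after position(s) 9: gosarekikat
surface: gosarekikat

cell VEL=ta, KEL=ri, GRD=pa:
underlying: gosa-re-b-go
1. o -> e, u -> i / F C0 _: fires at position(s) 9: gosarebge
2. 0 -> a / C _ C #: no change
surface: gosarebge


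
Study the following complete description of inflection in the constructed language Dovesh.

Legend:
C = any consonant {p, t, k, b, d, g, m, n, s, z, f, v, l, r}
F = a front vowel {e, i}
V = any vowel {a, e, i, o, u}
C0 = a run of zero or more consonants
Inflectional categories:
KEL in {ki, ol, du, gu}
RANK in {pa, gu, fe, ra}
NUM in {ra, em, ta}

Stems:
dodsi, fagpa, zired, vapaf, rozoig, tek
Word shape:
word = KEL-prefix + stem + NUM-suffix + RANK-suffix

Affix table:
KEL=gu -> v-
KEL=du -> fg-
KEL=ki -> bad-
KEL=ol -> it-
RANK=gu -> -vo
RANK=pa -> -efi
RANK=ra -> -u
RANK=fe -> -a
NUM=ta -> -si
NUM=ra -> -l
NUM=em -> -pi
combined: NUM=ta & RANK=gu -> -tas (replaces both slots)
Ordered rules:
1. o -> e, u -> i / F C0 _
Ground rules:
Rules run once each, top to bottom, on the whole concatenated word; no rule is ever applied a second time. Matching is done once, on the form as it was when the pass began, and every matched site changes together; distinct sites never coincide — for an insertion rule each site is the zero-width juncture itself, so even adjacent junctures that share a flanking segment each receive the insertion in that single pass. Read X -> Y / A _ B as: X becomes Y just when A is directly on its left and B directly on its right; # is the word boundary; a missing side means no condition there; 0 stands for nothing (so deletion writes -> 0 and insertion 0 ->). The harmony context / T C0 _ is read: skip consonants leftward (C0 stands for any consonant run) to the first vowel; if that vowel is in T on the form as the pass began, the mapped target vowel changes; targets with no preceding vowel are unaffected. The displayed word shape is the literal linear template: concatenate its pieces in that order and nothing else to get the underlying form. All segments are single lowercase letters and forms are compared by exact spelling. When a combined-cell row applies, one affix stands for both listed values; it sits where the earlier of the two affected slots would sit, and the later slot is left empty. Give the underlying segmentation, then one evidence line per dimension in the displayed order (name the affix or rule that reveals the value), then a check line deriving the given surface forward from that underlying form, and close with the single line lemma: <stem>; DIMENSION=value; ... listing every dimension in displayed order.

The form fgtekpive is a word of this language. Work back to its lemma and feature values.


underlying: fg-tek-pi-vo
KEL=du - signalled by the affix fg-
RANK=gu - signalled by the affix -vo
NUM=em - signalled by the affix -pi
check: fgtekpivo -> fgtekpive
lemma: tek; KEL=du; RANK=gu; NUM=em


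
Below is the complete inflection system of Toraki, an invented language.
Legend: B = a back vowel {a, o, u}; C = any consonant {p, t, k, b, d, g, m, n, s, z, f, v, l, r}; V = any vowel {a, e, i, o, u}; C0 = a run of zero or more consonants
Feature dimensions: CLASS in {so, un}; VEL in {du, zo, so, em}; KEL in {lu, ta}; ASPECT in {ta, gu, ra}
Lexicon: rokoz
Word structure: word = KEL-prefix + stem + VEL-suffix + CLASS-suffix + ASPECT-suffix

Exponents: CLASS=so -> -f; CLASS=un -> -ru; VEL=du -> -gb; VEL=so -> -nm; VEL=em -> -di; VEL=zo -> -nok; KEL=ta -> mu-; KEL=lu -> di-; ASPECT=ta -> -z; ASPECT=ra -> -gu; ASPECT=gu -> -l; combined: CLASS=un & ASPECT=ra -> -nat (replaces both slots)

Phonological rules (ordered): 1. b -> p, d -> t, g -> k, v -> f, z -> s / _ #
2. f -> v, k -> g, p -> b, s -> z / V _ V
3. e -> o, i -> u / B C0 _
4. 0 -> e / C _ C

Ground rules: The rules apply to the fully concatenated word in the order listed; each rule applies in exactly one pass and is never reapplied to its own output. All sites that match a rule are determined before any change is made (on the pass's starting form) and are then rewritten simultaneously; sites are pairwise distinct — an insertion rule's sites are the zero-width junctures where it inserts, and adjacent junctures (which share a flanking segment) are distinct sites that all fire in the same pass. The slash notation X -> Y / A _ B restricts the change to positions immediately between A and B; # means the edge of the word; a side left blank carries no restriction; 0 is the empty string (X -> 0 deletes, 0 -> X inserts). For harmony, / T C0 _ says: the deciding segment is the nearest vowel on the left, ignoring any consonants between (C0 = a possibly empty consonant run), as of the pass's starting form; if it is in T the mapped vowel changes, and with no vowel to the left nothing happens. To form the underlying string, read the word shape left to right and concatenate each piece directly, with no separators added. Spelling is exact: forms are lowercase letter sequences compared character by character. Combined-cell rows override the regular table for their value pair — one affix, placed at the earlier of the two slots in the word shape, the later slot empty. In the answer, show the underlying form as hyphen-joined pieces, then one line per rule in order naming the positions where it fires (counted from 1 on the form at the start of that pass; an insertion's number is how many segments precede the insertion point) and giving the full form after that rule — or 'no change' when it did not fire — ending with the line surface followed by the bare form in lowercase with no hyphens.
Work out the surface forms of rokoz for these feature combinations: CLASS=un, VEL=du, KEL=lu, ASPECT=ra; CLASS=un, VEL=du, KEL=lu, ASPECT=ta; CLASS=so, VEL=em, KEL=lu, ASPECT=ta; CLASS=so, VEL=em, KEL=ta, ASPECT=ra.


cell CLASS=un, VEL=du, KEL=lu, ASPECT=ra:
underlying: di-rokoz-gb-nat
1. b -> p, d -> t, g -> k, v -> f, z -> s / _ #: no change
2. f -> v, k -> g, p -> b, s -> z / V _ V: fires at position(s) 5: dirogozgbnat
3. e -> o, i -> u / B C0 _: no change
4. 0 -> e / C _ C: inserts after position(s) 7, 8, 9: dirogozegebenat
surface: dirogozegebenat

cell CLASS=un, VEL=du, KEL=lu, ASPECT=ta:
underlying: di-rokoz-gb-ru-z
1. b -> p, d -> t, g -> k, v -> f, z -> s / _ #: fires at position(s) 12: dirokozgbrus
2. f -> v, k -> g, p -> b, s -> z / V _ V: fires at position(s) 5: dirogozgbrus
3. e -> o, i -> u / B C0 _: no change
4. 0 -> e / C _ C: inserts after position(s) 7, 8, 9: dirogozegeberus
surface: dirogozegeberus

cell CLASS=so, VEL=em, KEL=lu, ASPECT=ta:
underlying: di-rokoz-di-f-z
1. b -> p, d -> t, g -> k, v -> f, z -> s / _ #: fires at position(s) 11: dirokozdifs
2. f -> v, k -> g, p -> b, s -> z / V _ V: fires at position(s) 5: dirogozdifs
3. e -> o, i -> u / B C0 _: fires at position(s) 9: dirogozdufs
4. 0 -> e / C _ C: inserts after position(s) 7, 10: dirogozedufes
surface: dirogozedufes

cell CLASS=so, VEL=em, KEL=ta, ASPECT=ra:
underlying: mu-rokoz-di-f-gu
1. b -> p, d -> t, g -> k, v -> f, z -> s / _ #: no change
2. f -> v, k -> g, p -> b, s -> z / V _ V: fires at position(s) 5: murogozdifgu
3. e -> o, i -> u / B C0 _: fires at position(s) 9: murogozdufgu
4. 0 -> e / C _ C: inserts after position(s) 7, 10: murogozedufegu
surface: murogozedufegu


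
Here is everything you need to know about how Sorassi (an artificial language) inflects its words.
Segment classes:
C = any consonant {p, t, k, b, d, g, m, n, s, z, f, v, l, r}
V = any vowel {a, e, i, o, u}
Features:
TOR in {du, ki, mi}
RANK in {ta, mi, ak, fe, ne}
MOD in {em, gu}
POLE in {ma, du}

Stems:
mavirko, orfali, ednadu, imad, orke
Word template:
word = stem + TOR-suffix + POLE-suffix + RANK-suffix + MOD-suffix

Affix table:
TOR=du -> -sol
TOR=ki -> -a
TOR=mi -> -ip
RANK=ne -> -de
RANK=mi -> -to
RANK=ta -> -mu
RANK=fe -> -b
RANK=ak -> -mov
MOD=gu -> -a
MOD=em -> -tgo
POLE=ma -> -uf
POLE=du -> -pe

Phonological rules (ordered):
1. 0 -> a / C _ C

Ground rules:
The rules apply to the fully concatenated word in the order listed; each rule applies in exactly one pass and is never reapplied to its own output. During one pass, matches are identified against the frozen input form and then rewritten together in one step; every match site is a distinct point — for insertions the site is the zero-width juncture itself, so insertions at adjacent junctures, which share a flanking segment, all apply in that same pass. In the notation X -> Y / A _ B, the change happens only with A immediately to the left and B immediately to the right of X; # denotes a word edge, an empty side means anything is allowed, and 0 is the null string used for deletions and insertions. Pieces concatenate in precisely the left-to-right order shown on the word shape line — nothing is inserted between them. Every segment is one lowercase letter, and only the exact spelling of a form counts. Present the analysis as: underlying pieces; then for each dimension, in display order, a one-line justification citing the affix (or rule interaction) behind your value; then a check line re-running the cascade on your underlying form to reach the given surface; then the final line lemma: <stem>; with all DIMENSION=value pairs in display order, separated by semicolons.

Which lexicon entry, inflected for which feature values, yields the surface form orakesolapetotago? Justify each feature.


underlying: orke-sol-pe-to-tgo
TOR=du - signalled by the affix -sol
RANK=mi - signalled by the affix -to
MOD=em - signalled by the affix -tgo
POLE=du - signalled by the affix -pe
check: orkesolpetotgo -> orakesolapetotago
lemma: orke; TOR=du; RANK=mi; MOD=em; POLE=du


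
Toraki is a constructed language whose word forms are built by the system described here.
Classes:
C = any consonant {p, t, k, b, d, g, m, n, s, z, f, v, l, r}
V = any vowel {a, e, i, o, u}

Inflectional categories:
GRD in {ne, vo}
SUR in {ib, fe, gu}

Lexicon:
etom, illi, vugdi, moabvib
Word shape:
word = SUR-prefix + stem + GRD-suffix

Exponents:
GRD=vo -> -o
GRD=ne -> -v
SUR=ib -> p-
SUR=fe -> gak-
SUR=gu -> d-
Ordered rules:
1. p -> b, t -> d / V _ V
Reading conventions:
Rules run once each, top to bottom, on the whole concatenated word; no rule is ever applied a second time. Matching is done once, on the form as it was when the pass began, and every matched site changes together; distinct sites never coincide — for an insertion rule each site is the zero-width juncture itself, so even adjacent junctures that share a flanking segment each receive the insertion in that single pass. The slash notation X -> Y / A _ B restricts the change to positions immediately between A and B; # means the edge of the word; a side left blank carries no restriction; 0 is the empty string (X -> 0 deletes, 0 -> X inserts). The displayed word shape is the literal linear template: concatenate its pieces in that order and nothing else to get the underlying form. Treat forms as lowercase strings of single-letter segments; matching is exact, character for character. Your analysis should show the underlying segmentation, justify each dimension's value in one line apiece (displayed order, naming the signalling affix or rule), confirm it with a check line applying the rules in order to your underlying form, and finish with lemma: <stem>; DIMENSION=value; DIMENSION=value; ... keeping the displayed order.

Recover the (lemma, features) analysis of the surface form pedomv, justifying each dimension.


underlying: p-etom-v
GRD=ne - signalled by the affix -v
SUR=ib - signalled by the affix p-
check: petomv -> pedomv
lemma: etom; GRD=ne; SUR=ib


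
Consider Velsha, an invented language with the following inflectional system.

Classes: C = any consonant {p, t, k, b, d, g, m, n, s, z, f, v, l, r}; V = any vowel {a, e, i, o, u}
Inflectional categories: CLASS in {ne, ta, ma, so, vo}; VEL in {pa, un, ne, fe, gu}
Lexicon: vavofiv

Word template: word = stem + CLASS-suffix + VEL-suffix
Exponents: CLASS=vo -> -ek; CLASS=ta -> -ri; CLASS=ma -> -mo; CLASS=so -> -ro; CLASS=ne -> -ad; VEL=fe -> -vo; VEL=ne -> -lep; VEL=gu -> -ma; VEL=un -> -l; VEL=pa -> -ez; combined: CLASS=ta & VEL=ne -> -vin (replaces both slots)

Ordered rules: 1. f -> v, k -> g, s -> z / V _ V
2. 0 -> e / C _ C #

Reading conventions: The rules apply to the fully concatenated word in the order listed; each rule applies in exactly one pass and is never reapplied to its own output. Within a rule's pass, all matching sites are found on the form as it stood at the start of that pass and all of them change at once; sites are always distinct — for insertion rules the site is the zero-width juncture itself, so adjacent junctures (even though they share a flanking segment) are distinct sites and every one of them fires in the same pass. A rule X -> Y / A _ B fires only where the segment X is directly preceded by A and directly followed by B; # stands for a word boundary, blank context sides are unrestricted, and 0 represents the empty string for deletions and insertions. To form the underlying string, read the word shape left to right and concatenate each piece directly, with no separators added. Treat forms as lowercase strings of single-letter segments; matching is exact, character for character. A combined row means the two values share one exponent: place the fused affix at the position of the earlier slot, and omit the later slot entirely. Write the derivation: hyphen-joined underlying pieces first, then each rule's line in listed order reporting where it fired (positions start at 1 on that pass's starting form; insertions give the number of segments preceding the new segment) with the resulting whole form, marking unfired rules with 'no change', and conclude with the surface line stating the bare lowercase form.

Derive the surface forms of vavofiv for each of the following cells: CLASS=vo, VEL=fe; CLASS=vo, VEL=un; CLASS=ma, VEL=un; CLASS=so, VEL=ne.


cell CLASS=vo, VEL=fe:
underlying: vavofiv-ek-vo
1. f -> v, k -> g, s -> z / V _ V: fires at position(s) 5: vavovivekvo
2. 0 -> e / C _ C #: no change
surface: vavovivekvo

cell CLASS=vo, VEL=un:
underlying: vavofiv-ek-l
1. f -> v, k -> g, s -> z / V _ V: fires at position(s) 5: vavovivekl
2. 0 -> e / C _ C #: inserts after position(s) 9: vavovivekel
surface: vavovivekel

cell CLASS=ma, VEL=un:
underlying: vavofiv-mo-l
1. f -> v, k -> g, s -> z / V _ V: fires at position(s) 5: vavovivmol
2. 0 -> e / C _ C #: no change
surface: vavovivmol

cell CLASS=so, VEL=ne:
underlying: vavofiv-ro-lep
1. f -> v, k -> g, s -> z / V _ V: fires at position(s) 5: vavovivrolep
2. 0 -> e / C _ C #: no change
surface: vavovivrolep


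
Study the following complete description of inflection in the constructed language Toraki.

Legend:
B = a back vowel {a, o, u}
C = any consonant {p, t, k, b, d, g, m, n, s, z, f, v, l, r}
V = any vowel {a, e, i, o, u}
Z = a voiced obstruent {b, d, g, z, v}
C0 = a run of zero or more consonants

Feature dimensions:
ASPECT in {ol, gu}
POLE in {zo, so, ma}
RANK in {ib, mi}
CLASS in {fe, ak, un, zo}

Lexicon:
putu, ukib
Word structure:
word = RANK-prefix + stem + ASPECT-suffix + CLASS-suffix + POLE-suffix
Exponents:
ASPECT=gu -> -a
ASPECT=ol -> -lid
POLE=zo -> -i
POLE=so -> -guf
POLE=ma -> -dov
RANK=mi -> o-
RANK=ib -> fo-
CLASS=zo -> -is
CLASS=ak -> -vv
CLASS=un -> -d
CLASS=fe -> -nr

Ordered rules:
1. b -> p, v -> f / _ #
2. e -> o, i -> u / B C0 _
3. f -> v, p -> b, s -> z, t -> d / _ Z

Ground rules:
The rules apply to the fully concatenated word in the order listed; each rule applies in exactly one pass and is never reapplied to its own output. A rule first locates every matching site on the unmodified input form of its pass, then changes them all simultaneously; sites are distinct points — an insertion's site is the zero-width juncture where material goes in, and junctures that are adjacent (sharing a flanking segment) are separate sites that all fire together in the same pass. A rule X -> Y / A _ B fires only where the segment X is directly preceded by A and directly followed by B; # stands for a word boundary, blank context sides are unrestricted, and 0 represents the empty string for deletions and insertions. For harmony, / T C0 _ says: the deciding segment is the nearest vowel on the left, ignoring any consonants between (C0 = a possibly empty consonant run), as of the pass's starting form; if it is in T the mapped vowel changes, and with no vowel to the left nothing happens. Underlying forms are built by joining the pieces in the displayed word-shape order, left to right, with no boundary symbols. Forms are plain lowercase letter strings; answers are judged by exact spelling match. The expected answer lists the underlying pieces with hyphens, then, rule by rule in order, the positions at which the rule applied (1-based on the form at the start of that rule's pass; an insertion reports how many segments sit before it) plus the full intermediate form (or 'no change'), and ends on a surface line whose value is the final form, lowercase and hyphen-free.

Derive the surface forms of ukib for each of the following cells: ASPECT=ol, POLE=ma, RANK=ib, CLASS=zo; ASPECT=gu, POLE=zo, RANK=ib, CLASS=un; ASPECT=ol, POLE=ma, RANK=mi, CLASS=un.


cell ASPECT=ol, POLE=ma, RANK=ib, CLASS=zo:
underlying: fo-ukib-lid-is-dov
1. b -> p, v -> f / _ #: fires at position(s) 14: foukiblidisdof
2. e -> o, i -> u / B C0 _: fires at position(s) 5: foukublidisdof
3. f -> v, p -> b, s -> z, t -> d / _ Z: fires at position(s) 11: foukublidizdof
surface: foukublidizdof

cell ASPECT=gu, POLE=zo, RANK=ib, CLASS=un:
underlying: fo-ukib-a-d-i
1. b -> p, v -> f / _ #: no change
2. e -> o, i -> u / B C0 _: fires at position(s) 5, 9: foukubadu
3. f -> v, p -> b, s -> z, t -> d / _ Z: no change
surface: foukubadu

cell ASPECT=ol, POLE=ma, RANK=mi, CLASS=un:
underlying: o-ukib-lid-d-dov
1. b -> p, v -> f / _ #: fires at position(s) 12: oukiblidddof
2. e -> o, i -> u / B C0 _: fires at position(s) 4: oukublidddof
3. f -> v, p -> b, s -> z, t -> d / _ Z: no change
surface: oukublidddof


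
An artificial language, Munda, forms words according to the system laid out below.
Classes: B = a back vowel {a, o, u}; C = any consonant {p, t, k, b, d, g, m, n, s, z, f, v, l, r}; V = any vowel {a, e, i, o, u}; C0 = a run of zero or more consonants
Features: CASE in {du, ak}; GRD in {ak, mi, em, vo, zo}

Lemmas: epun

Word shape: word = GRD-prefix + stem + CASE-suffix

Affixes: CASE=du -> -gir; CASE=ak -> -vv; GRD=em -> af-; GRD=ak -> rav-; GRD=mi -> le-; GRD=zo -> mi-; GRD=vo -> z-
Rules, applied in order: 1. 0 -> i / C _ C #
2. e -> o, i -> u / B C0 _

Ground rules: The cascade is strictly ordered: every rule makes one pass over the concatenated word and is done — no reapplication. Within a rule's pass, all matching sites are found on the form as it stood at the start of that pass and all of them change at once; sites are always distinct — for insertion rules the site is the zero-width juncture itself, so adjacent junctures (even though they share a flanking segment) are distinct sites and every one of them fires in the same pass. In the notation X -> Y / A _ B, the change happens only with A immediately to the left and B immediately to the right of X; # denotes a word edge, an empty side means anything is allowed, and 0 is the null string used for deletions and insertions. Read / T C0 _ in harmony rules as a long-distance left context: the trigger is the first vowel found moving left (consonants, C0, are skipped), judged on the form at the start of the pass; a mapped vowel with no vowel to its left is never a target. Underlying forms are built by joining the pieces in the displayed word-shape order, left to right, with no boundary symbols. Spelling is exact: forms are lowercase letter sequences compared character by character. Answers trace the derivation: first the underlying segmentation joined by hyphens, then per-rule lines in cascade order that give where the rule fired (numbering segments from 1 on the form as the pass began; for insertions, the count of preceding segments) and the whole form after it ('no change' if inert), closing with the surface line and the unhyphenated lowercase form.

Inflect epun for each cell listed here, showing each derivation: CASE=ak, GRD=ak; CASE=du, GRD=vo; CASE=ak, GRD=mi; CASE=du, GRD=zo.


cell CASE=ak, GRD=ak:
underlying: rav-epun-vv
1. 0 -> i / C _ C #: inserts after position(s) 8: ravepunviv
2. e -> o, i -> u / B C0 _: fires at position(s) 4, 9: ravopunvuv
surface: ravopunvuv

cell CASE=du, GRD=vo:
underlying: z-epun-gir
1. 0 -> i / C _ C #: no change
2. e -> o, i -> u / B C0 _: fires at position(s) 7: zepungur
surface: zepungur

cell CASE=ak, GRD=mi:
underlying: le-epun-vv
1. 0 -> i / C _ C #: inserts after position(s) 7: leepunviv
2. e -> o, i -> u / B C0 _: fires at position(s) 8: leepunvuv
surface: leepunvuv

cell CASE=du, GRD=zo:
underlying: mi-epun-gir
1. 0 -> i / C _ C #: no change
2. e -> o, i -> u / B C0 _: fires at position(s) 8: miepungur
surface: miepungur


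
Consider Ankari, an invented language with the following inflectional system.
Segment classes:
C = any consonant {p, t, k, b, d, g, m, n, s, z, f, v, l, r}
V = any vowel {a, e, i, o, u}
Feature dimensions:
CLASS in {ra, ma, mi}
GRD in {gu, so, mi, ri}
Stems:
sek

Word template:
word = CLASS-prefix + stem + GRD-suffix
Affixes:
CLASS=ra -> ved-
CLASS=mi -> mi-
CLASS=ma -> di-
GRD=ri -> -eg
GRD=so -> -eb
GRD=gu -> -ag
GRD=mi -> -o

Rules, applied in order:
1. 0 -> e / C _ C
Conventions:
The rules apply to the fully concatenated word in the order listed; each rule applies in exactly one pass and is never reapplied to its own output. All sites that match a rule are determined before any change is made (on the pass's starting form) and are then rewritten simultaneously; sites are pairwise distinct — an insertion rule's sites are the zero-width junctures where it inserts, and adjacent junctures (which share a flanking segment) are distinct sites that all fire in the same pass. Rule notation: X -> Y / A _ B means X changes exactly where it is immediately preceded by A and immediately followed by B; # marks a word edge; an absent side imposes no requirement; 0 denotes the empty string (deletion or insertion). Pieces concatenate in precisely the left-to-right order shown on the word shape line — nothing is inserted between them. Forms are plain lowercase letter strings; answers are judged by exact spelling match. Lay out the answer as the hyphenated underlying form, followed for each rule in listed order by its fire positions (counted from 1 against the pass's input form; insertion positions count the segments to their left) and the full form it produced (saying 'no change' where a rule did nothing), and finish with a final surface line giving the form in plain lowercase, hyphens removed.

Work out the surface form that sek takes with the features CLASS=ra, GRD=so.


underlying: ved-sek-eb
1. 0 -> e / C _ C: inserts after position(s) 3: vedesekeb
surface: vedesekeb


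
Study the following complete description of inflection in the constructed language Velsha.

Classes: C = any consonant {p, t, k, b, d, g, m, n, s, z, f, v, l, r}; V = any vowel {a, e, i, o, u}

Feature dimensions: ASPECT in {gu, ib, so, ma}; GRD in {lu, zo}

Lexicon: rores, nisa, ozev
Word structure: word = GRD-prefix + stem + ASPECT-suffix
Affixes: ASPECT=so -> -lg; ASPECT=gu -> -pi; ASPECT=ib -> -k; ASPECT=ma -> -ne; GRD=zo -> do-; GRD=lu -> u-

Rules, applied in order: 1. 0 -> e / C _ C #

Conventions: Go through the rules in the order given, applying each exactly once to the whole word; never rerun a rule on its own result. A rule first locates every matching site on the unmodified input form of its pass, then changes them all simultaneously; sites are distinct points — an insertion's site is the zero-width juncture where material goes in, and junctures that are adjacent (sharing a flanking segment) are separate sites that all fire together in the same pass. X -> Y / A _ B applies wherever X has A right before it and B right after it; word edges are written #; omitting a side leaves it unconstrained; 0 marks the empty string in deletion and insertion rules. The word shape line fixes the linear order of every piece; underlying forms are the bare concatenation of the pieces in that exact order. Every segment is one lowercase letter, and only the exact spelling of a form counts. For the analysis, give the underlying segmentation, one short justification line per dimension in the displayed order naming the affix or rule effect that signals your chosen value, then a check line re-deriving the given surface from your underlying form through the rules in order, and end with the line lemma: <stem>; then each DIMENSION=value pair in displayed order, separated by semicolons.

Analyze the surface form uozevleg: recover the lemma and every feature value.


underlying: u-ozev-lg
ASPECT=so - signalled by the affix -lg
GRD=lu - signalled by the affix u-
check: uozevlg -> uozevleg
lemma: ozev; ASPECT=so; GRD=lu


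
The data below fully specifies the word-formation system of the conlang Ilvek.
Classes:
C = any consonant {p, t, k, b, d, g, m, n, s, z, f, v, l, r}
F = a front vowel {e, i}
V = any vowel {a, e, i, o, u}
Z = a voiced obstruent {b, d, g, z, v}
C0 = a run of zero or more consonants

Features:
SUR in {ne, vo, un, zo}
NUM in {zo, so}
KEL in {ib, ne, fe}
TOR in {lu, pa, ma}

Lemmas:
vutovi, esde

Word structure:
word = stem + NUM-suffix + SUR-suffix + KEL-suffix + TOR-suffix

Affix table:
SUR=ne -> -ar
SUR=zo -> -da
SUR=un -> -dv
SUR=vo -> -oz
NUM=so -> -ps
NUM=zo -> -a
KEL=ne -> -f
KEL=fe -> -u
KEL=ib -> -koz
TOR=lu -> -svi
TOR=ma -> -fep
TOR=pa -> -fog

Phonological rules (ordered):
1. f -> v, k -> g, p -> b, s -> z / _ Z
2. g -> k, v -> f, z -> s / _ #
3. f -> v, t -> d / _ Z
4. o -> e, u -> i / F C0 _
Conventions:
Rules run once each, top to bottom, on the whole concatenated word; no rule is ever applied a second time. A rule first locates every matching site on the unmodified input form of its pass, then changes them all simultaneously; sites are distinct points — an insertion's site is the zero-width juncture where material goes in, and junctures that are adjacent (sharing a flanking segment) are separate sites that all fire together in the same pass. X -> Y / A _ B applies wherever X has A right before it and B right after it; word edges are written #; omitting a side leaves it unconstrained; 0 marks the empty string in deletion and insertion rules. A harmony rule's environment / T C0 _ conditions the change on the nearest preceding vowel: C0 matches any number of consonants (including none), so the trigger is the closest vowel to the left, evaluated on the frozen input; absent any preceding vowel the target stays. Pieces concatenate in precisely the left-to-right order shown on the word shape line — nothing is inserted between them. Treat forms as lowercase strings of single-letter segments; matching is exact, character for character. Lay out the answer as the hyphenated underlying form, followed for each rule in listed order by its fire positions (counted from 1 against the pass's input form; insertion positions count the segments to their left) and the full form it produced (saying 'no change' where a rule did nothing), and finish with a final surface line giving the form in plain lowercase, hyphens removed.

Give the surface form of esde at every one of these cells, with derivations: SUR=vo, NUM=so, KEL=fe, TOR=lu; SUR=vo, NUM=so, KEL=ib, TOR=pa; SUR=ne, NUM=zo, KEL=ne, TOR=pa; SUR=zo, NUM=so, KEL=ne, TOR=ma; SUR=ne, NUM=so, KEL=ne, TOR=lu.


cell SUR=vo, NUM=so, KEL=fe, TOR=lu:
underlying: esde-ps-oz-u-svi
1. f -> v, k -> g, p -> b, s -> z / _ Z: fires at position(s) 2, 10: ezdepsozuzvi
2. g -> k, v -> f, z -> s / _ #: no change
3. f -> v, t -> d / _ Z: no change
4. o -> e, u -> i / F C0 _: fires at position(s) 7: ezdepsezuzvi
surface: ezdepsezuzvi

cell SUR=vo, NUM=so, KEL=ib, TOR=pa:
underlying: esde-ps-oz-koz-fog
1. f -> v, k -> g, p -> b, s -> z / _ Z: fires at position(s) 2: ezdepsozkozfog
2. g -> k, v -> f, z -> s / _ #: fires at position(s) 14: ezdepsozkozfok
3. f -> v, t -> d / _ Z: no change
4. o -> e, u -> i / F C0 _: fires at position(s) 7: ezdepsezkozfok
surface: ezdepsezkozfok

cell SUR=ne, NUM=zo, KEL=ne, TOR=pa:
underlying: esde-a-ar-f-fog
1. f -> v, k -> g, p -> b, s -> z / _ Z: fires at position(s) 2: ezdeaarffog
2. g -> k, v -> f, z -> s / _ #: fires at position(s) 11: ezdeaarffok
3. f -> v, t -> d / _ Z: no change
4. o -> e, u -> i / F C0 _: no change
surface: ezdeaarffok

cell SUR=zo, NUM=so, KEL=ne, TOR=ma:
underlying: esde-ps-da-f-fep
1. f -> v, k -> g, p -> b, s -> z / _ Z: fires at position(s) 2, 6: ezdepzdaffep
2. g -> k, v -> f, z -> s / _ #: no change
3. f -> v, t -> d / _ Z: no change
4. o -> e, u -> i / F C0 _: no change
surface: ezdepzdaffep

cell SUR=ne, NUM=so, KEL=ne, TOR=lu:
underlying: esde-ps-ar-f-svi
1. f -> v, k -> g, p -> b, s -> z / _ Z: fires at position(s) 2, 10: ezdepsarfzvi
2. g -> k, v -> f, z -> s / _ #: no change
3. f -> v, t -> d / _ Z: fires at position(s) 9: ezdepsarvzvi
4. o -> e, u -> i / F C0 _: no change
surface: ezdepsarvzvi
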